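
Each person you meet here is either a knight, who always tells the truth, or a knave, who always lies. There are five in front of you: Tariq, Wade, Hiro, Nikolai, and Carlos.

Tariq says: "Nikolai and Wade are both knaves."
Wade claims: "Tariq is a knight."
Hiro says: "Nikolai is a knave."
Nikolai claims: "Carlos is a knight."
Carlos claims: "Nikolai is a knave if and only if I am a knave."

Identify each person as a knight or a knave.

Consider Tariq. Suppose Tariq is a knight.
Then no assignment of the remaining roles makes every statement match its speaker's type — contradiction.
So Tariq is a knave.
With that fixed, Wade's statement is false, so Wade is a knave.
Consider Hiro. Suppose Hiro is a knight.
Then no assignment of the remaining roles makes every statement match its speaker's type — contradiction.
So Hiro is a knave.
Consider Nikolai. Suppose Nikolai is a knave.
Then Tariq's statement comes out true, contradicting Tariq being a knave.
So Nikolai is a knight.
Consider Carlos. Suppose Carlos is a knave.
Then Nikolai's statement comes out false, contradicting Nikolai being a knight.
So Carlos is a knight.

Tariq: knave, Wade: knave, Hiro: knave, Nikolai: knight, Carlos: knight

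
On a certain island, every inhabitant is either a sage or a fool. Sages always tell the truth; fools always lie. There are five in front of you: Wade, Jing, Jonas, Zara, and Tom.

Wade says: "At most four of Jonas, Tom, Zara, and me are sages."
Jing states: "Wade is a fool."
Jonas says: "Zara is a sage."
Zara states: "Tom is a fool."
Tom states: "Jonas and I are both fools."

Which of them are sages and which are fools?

Wade: sage, Jing: fool, Jonas: sage, Zara: sage, Tom: fool

Regardless of anyone's role, Wade's statement is true, so Wade is a sage.
With that fixed, Jing's statement is false, so Jing is a fool.
Consider Jonas. Suppose Jonas is a fool.
Then whichever role Tom has, Tom's statement has the wrong truth value — contradiction.
So Jonas is a sage.
With that fixed, Tom's statement is false, so Tom is a fool.
With that fixed, Zara's statement is true, so Zara is a sage.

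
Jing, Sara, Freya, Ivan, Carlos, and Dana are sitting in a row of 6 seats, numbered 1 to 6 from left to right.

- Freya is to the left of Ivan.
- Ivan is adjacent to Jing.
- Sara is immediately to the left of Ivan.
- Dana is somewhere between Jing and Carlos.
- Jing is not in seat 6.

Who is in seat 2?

With clues 1–3, Ivan and Jing are ruled out for seat 2.
With clues 1–5, Carlos, Dana, and Freya are ruled out for seat 2.
So seat 2 is Sara.

Sara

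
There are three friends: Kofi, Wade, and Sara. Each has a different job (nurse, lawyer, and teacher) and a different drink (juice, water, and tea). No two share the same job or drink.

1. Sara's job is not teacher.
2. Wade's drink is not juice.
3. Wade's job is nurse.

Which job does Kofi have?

With clues 1–3, lawyer and nurse are impossible for Kofi's job.
That leaves teacher.

teacher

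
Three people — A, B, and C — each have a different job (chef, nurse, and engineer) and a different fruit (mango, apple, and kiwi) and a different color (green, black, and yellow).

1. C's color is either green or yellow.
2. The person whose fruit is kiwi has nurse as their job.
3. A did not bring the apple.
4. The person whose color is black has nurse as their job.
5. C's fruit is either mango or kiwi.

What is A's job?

nurse

With clues 1–5, chef and engineer are impossible for A's job.
That leaves nurse.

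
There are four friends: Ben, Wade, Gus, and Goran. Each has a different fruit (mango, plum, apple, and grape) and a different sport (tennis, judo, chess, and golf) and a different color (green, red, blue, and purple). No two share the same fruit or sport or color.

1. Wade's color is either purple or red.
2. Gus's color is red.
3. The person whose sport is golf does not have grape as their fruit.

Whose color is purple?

Wade

With clues 1–2, Ben, Goran, and Gus are impossible for the one with color purple.
That leaves Wade.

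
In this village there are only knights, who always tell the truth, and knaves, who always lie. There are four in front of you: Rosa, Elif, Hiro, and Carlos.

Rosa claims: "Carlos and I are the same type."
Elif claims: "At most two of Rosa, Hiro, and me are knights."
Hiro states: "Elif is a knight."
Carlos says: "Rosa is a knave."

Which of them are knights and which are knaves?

Rosa: knave, Elif: knight, Hiro: knight, Carlos: knight

Consider Rosa. Suppose Rosa is a knight.
Then no assignment of the remaining roles makes every statement match its speaker's type — contradiction.
So Rosa is a knave.
With that fixed, Elif's statement is true, so Elif is a knight.
With that fixed, Hiro's statement is true, so Hiro is a knight.
With that fixed, Carlos's statement is true, so Carlos is a knight.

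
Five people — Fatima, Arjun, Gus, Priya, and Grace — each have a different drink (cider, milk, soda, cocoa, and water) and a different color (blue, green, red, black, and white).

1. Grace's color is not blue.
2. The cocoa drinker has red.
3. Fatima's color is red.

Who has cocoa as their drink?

Fatima

With clues 1–3, Arjun, Grace, Gus, and Priya are impossible for the one with drink cocoa.
That leaves Fatima.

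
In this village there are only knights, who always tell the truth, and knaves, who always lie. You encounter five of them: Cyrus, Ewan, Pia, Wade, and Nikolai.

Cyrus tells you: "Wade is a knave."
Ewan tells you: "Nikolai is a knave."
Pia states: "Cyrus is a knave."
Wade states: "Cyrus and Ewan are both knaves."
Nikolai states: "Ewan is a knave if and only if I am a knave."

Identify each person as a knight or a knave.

Cyrus: knight, Ewan: knight, Pia: knave, Wade: knave, Nikolai: knave

Consider Cyrus. Suppose Cyrus is a knave.
Then no assignment of the remaining roles makes every statement match its speaker's type — contradiction.
So Cyrus is a knight.
With that fixed, Pia's statement is false, so Pia is a knave.
With that fixed, Wade's statement is false, so Wade is a knave.
Consider Ewan. Suppose Ewan is a knave.
Then whichever role Nikolai has, Nikolai's statement has the wrong truth value — contradiction.
So Ewan is a knight.
Consider Nikolai. Suppose Nikolai is a knight.
Then Ewan's statement comes out false, contradicting Ewan being a knight.
So Nikolai is a knave.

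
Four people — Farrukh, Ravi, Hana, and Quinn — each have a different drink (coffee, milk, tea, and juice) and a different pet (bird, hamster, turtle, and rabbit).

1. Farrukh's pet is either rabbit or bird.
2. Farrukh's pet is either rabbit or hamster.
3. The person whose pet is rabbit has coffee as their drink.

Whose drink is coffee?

With clues 1–3, Hana, Quinn, and Ravi are impossible for the one with drink coffee.
That leaves Farrukh.

Farrukh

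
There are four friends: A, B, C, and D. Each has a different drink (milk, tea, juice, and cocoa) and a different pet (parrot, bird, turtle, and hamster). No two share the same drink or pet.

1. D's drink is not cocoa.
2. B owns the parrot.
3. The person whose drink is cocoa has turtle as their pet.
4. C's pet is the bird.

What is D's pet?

hamster

With clues 1–2, parrot is impossible for D's pet.
With clues 1–3, turtle is impossible for D's pet.
With clues 1–4, bird is impossible for D's pet.
That leaves hamster.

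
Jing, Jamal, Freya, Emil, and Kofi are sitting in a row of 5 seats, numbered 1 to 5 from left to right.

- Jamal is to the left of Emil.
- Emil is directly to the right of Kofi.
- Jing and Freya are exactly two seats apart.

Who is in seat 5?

Emil

With clue 1, Jamal is ruled out for seat 5.
With clues 1–2, Kofi is ruled out for seat 5.
With clues 1–3, Freya and Jing are ruled out for seat 5.
So seat 5 is Emil.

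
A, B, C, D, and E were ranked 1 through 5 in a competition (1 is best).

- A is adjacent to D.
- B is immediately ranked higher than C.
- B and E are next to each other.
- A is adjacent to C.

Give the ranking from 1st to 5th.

From clues 1–2: E is in {1,3,5}.
From clues 1–3: B is in {2,4}.
From clues 1–4: E → rank 1, B → rank 2, C → rank 3, A → rank 4, D → rank 5.

E, B, C, A, D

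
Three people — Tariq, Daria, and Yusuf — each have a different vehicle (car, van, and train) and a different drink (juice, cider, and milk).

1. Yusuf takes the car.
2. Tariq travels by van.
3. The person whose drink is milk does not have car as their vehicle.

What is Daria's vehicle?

train

Clue 1 rules out car for Daria's vehicle.
With clues 1–2, van is impossible for Daria's vehicle.
That leaves train.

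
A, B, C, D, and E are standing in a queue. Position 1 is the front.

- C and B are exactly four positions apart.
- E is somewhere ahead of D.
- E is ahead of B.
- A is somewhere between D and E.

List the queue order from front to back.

C, E, A, D, B

From clue 1: B is in {1,5}.
From clues 1–3: C → position 1, B → position 5.
From clues 1–4: E → position 2, A → position 3, D → position 4.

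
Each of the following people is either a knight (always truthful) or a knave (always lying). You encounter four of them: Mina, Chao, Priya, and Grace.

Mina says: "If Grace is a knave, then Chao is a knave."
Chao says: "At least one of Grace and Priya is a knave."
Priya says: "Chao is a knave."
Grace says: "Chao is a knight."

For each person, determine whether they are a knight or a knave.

Consider Mina. Suppose Mina is a knave.
Then no assignment of the remaining roles makes every statement match its speaker's type — contradiction.
So Mina is a knight.
Consider Chao. Suppose Chao is a knave.
Then no assignment of the remaining roles makes every statement match its speaker's type — contradiction.
So Chao is a knight.
With that fixed, Priya's statement is false, so Priya is a knave.
With that fixed, Grace's statement is true, so Grace is a knight.

Mina: knight, Chao: knight, Priya: knave, Grace: knight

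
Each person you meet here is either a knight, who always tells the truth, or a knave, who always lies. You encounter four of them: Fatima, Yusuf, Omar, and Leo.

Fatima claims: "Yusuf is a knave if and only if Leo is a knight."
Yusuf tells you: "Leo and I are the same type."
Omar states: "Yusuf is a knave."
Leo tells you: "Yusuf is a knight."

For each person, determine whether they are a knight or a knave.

Fatima: knave, Yusuf: knight, Omar: knave, Leo: knight

Consider Fatima. Suppose Fatima is a knight.
Then no assignment of the remaining roles makes every statement match its speaker's type — contradiction.
So Fatima is a knave.
Consider Yusuf. Suppose Yusuf is a knave.
Then no assignment of the remaining roles makes every statement match its speaker's type — contradiction.
So Yusuf is a knight.
With that fixed, Omar's statement is false, so Omar is a knave.
With that fixed, Leo's statement is true, so Leo is a knight.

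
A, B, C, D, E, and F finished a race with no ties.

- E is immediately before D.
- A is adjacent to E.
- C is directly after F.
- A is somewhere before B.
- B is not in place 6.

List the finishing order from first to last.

A, E, D, B, F, C

From clue 1: D is in {2,3,4,5,6}.
From clues 1–2: A is in {1,2,3,4}.
From clues 1–4: A is in {1,3}.
From clues 1–5: A → place 1, E → place 2, D → place 3, B → place 4, F → place 5, C → place 6.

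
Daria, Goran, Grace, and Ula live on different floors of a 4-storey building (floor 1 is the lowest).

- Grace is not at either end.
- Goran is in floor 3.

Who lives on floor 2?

Grace

With clues 1–2, Daria, Goran, and Ula are ruled out for floor 2.
So floor 2 is Grace.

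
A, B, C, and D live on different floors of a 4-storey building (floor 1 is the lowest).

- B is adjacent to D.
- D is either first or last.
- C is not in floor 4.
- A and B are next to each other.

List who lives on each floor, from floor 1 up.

From clues 1–2: B is in {2,3}.
From clues 1–4: C → floor 1, A → floor 2, B → floor 3, D → floor 4.

C, A, B, D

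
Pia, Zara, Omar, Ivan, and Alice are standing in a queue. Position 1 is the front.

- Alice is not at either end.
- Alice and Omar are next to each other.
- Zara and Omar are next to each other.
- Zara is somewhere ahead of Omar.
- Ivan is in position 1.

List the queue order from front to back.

Ivan, Zara, Omar, Alice, Pia

From clue 1: Alice is in {2,3,4}.
From clues 1–3: Omar is in {2,3,4}.
From clues 1–4: Zara is in {1,2}.
From clues 1–5: Ivan → position 1, Zara → position 2, Omar → position 3, Alice → position 4, Pia → position 5.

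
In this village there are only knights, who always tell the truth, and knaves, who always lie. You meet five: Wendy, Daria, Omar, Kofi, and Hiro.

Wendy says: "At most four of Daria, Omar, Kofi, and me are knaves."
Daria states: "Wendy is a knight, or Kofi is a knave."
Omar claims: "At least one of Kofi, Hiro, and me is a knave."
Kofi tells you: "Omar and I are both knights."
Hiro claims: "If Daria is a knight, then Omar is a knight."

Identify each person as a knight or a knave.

Regardless of anyone's role, Wendy's statement is true, so Wendy is a knight.
With that fixed, Daria's statement is true, so Daria is a knight.
Consider Omar. Suppose Omar is a knave.
Then Omar's own statement would have to be false, but it can't be — contradiction.
So Omar is a knight.
With that fixed, Hiro's statement is true, so Hiro is a knight.
Consider Kofi. Suppose Kofi is a knight.
Then Omar's statement comes out false, contradicting Omar being a knight.
So Kofi is a knave.

Wendy: knight, Daria: knight, Omar: knight, Kofi: knave, Hiro: knight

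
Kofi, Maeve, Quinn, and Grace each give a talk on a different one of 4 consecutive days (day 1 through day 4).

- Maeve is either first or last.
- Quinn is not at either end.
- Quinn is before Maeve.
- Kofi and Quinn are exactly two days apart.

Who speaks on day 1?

With clues 1–2, Quinn is ruled out for day 1.
With clues 1–3, Maeve is ruled out for day 1.
With clues 1–4, Grace is ruled out for day 1.
So day 1 is Kofi.

Kofi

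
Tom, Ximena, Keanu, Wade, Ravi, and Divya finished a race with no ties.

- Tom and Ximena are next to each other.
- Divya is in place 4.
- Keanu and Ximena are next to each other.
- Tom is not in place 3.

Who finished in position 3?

Keanu

With clues 1–2, Divya is ruled out for place 3.
With clues 1–3, Ravi, Wade, and Ximena are ruled out for place 3.
With clues 1–4, Tom is ruled out for place 3.
So place 3 is Keanu.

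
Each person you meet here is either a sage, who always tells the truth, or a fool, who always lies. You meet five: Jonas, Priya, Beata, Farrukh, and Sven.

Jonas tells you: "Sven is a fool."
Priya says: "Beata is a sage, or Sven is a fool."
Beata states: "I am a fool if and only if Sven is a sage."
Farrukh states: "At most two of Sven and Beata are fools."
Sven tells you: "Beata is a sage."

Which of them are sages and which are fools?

Regardless of anyone's role, Farrukh's statement is true, so Farrukh is a sage.
Consider Jonas. Suppose Jonas is a fool.
Then no assignment of the remaining roles makes every statement match its speaker's type — contradiction.
So Jonas is a sage.
Consider Priya. Suppose Priya is a fool.
Then no assignment of the remaining roles makes every statement match its speaker's type — contradiction.
So Priya is a sage.
Consider Beata. Suppose Beata is a sage.
Then no assignment of the remaining roles makes every statement match its speaker's type — contradiction.
So Beata is a fool.
With that fixed, Sven's statement is false, so Sven is a fool.

Jonas: sage, Priya: sage, Beata: fool, Farrukh: sage, Sven: fool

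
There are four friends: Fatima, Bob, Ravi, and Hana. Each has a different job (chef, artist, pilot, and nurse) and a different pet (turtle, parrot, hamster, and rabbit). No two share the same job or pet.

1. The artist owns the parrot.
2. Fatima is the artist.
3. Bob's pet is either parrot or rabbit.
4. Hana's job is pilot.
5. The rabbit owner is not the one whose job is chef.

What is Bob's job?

nurse

With clues 1–2, artist is impossible for Bob's job.
With clues 1–4, pilot is impossible for Bob's job.
With clues 1–5, chef is impossible for Bob's job.
That leaves nurse.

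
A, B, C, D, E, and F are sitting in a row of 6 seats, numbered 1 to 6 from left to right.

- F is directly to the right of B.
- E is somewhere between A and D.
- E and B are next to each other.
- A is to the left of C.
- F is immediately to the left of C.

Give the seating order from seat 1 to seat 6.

A, E, B, F, C, D

From clue 1: B is in {1,2,3,4,5}.
From clues 1–2: E is in {2,3,4,5}.
From clues 1–3: B is in {3,4}.
From clues 1–4: A is in {1,5}.
From clues 1–5: A → seat 1, E → seat 2, B → seat 3, F → seat 4, C → seat 5, D → seat 6.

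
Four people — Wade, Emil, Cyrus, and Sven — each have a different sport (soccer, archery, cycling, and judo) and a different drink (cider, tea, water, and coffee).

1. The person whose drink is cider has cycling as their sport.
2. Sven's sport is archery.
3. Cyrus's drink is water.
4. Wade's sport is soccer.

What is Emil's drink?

With clues 1–3, water is impossible for Emil's drink.
With clues 1–4, coffee and tea are impossible for Emil's drink.
That leaves cider.

cider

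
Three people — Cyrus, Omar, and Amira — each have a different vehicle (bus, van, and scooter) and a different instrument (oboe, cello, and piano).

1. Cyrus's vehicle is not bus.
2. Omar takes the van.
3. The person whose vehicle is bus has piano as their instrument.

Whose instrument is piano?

Amira

With clues 1–3, Cyrus and Omar are impossible for the one with instrument piano.
That leaves Amira.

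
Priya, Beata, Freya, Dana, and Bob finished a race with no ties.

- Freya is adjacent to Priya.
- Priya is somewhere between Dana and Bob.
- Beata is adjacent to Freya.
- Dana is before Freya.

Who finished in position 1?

Dana

With clues 1–2, Freya and Priya are ruled out for place 1.
With clues 1–3, Beata is ruled out for place 1.
With clues 1–4, Bob is ruled out for place 1.
So place 1 is Dana.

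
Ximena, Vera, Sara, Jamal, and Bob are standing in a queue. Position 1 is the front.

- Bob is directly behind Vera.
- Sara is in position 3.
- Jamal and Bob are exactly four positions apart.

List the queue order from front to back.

Jamal, Ximena, Sara, Vera, Bob

From clue 1: Vera is in {1,2,3,4}.
From clues 1–2: Sara → position 3.
From clues 1–3: Jamal → position 1, Ximena → position 2, Vera → position 4, Bob → position 5.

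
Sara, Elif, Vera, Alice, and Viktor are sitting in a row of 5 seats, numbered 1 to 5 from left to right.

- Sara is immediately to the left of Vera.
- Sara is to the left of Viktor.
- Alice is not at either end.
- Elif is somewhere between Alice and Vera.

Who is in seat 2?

With clues 1–2, Viktor is ruled out for seat 2.
With clues 1–3, Elif is ruled out for seat 2.
With clues 1–4, Alice and Sara are ruled out for seat 2.
So seat 2 is Vera.

Vera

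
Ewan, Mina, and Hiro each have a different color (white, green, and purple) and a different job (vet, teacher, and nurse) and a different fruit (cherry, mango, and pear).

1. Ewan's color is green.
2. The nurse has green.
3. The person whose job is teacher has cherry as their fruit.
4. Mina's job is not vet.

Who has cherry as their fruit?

Mina

With clues 1–3, Ewan is impossible for the one with fruit cherry.
With clues 1–4, Hiro is impossible for the one with fruit cherry.
That leaves Mina.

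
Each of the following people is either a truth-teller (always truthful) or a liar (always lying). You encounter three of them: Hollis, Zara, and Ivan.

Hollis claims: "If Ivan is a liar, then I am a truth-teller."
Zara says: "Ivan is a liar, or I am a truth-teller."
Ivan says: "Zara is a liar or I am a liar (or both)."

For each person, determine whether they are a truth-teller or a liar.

Hollis: truth-teller, Zara: liar, Ivan: truth-teller

Consider Hollis. Suppose Hollis is a liar.
Then no assignment of the remaining roles makes every statement match its speaker's type — contradiction.
So Hollis is a truth-teller.
Consider Zara. Suppose Zara is a truth-teller.
Then whichever role Ivan has, Ivan's statement has the wrong truth value — contradiction.
So Zara is a liar.
With that fixed, Ivan's statement is true, so Ivan is a truth-teller.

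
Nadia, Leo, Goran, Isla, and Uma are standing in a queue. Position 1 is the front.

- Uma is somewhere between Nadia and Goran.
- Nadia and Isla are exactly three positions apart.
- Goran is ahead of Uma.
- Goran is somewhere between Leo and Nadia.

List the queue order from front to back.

Leo, Isla, Goran, Uma, Nadia

From clue 1: Uma is in {2,3,4}.
From clues 1–3: Nadia is in {4,5}.
From clues 1–4: Leo → position 1, Isla → position 2, Goran → position 3, Uma → position 4, Nadia → position 5.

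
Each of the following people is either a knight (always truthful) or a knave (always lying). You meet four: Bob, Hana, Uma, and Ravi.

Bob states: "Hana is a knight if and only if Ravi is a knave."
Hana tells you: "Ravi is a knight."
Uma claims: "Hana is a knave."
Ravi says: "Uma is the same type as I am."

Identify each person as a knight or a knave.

Consider Bob. Suppose Bob is a knight.
Then no assignment of the remaining roles makes every statement match its speaker's type — contradiction.
So Bob is a knave.
Consider Hana. Suppose Hana is a knight.
Then no assignment of the remaining roles makes every statement match its speaker's type — contradiction.
So Hana is a knave.
With that fixed, Uma's statement is true, so Uma is a knight.
Consider Ravi. Suppose Ravi is a knight.
Then Bob's statement comes out true, contradicting Bob being a knave.
So Ravi is a knave.

Bob: knave, Hana: knave, Uma: knight, Ravi: knave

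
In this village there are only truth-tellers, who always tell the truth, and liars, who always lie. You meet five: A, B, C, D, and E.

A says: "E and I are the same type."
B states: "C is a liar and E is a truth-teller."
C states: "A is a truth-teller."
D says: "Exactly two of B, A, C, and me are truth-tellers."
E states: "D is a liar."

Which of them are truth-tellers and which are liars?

A: liar, B: truth-teller, C: liar, D: liar, E: truth-teller

Consider A. Suppose A is a truth-teller.
Then no assignment of the remaining roles makes every statement match its speaker's type — contradiction.
So A is a liar.
With that fixed, C's statement is false, so C is a liar.
Consider B. Suppose B is a liar.
Then no assignment of the remaining roles makes every statement match its speaker's type — contradiction.
So B is a truth-teller.
Consider D. Suppose D is a truth-teller.
Then no assignment of the remaining roles makes every statement match its speaker's type — contradiction.
So D is a liar.
With that fixed, E's statement is true, so E is a truth-teller.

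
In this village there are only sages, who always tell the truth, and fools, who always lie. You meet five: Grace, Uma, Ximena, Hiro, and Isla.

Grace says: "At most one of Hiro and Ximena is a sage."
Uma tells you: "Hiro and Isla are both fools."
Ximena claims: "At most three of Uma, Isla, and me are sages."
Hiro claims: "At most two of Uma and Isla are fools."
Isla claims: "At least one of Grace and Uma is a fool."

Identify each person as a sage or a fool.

Regardless of anyone's role, Ximena's statement is true, so Ximena is a sage.
With that fixed, Hiro's statement is true, so Hiro is a sage.
With that fixed, Grace's statement is false, so Grace is a fool.
With that fixed, Uma's statement is false, so Uma is a fool.
With that fixed, Isla's statement is true, so Isla is a sage.

Grace: fool, Uma: fool, Ximena: sage, Hiro: sage, Isla: sage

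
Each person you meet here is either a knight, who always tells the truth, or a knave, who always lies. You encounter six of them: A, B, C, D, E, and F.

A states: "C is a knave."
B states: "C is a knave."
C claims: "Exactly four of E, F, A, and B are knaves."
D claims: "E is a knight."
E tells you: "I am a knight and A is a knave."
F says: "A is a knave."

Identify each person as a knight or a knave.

Consider A. Suppose A is a knave.
Then no assignment of the remaining roles makes every statement match its speaker's type — contradiction.
So A is a knight.
With that fixed, C's statement is false, so C is a knave.
With that fixed, E's statement is false, so E is a knave.
With that fixed, F's statement is false, so F is a knave.
With that fixed, B's statement is true, so B is a knight.
With that fixed, D's statement is false, so D is a knave.

A: knight, B: knight, C: knave, D: knave, E: knave, F: knave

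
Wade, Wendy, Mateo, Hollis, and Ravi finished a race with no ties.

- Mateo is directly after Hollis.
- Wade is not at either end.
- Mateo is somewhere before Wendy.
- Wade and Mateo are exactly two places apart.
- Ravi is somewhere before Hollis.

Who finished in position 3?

With clues 1–4, Mateo and Wade are ruled out for place 3.
With clues 1–5, Ravi and Wendy are ruled out for place 3.
So place 3 is Hollis.

Hollis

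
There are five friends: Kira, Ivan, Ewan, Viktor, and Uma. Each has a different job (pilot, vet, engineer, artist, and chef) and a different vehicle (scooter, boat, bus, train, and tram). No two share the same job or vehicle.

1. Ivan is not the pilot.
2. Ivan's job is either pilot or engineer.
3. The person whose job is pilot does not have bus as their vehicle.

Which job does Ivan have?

engineer

Clue 1 rules out pilot for Ivan's job.
With clues 1–2, artist, chef, and vet are impossible for Ivan's job.
That leaves engineer.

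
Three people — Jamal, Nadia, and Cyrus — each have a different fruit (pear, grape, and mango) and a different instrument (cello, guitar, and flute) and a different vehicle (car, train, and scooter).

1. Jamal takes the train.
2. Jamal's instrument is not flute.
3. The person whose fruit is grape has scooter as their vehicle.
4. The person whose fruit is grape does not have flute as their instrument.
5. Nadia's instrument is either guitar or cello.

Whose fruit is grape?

Nadia

With clues 1–3, Jamal is impossible for the one with fruit grape.
With clues 1–5, Cyrus is impossible for the one with fruit grape.
That leaves Nadia.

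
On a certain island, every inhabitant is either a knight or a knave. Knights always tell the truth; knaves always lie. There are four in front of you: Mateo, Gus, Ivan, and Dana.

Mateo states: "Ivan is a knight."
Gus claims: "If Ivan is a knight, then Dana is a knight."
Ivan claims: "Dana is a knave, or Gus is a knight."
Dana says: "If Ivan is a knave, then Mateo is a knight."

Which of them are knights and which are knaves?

Mateo: knight, Gus: knight, Ivan: knight, Dana: knight

Consider Mateo. Suppose Mateo is a knave.
Then no assignment of the remaining roles makes every statement match its speaker's type — contradiction.
So Mateo is a knight.
With that fixed, Dana's statement is true, so Dana is a knight.
With that fixed, Gus's statement is true, so Gus is a knight.
With that fixed, Ivan's statement is true, so Ivan is a knight.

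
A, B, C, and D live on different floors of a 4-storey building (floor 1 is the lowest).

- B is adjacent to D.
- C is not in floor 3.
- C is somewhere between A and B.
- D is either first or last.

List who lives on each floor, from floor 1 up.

A, C, B, D

From clues 1–2: C is in {1,2,4}.
From clues 1–3: A → floor 1, C → floor 2.
From clues 1–4: B → floor 3, D → floor 4.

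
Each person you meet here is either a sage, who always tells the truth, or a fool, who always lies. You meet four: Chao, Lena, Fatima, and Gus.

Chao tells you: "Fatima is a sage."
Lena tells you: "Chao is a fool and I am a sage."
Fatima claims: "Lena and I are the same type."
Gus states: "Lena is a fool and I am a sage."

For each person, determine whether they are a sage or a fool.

Chao: fool, Lena: sage, Fatima: fool, Gus: fool

Consider Chao. Suppose Chao is a sage.
Then no assignment of the remaining roles makes every statement match its speaker's type — contradiction.
So Chao is a fool.
Consider Lena. Suppose Lena is a fool.
Then whichever role Fatima has, Fatima's statement has the wrong truth value — contradiction.
So Lena is a sage.
With that fixed, Gus's statement is false, so Gus is a fool.
Consider Fatima. Suppose Fatima is a sage.
Then Chao's statement comes out true, contradicting Chao being a fool.
So Fatima is a fool.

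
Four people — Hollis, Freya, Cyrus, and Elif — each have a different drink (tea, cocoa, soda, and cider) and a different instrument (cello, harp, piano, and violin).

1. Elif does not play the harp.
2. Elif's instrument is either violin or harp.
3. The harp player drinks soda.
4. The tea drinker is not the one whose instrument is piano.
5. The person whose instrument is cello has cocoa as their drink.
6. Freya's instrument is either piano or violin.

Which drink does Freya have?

With clues 1–5, tea is impossible for Freya's drink.
With clues 1–6, cocoa and soda are impossible for Freya's drink.
That leaves cider.

cider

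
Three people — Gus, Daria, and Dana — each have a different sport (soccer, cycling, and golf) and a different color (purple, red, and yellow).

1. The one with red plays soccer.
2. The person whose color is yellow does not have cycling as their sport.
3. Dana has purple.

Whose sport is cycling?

With clues 1–3, Daria and Gus are impossible for the one with sport cycling.
That leaves Dana.

Dana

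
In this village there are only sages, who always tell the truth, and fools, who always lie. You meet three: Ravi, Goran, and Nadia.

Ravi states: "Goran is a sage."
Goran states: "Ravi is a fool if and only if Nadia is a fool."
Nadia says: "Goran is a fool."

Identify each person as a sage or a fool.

Consider Ravi. Suppose Ravi is a sage.
Then no assignment of the remaining roles makes every statement match its speaker's type — contradiction.
So Ravi is a fool.
Consider Goran. Suppose Goran is a sage.
Then Ravi's statement comes out true, contradicting Ravi being a fool.
So Goran is a fool.
With that fixed, Nadia's statement is true, so Nadia is a sage.

Ravi: fool, Goran: fool, Nadia: sage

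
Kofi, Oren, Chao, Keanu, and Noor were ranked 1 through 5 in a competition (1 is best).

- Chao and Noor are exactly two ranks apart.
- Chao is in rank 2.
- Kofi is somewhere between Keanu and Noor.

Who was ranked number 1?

With clues 1–2, Chao and Noor are ruled out for rank 1.
With clues 1–3, Kofi and Oren are ruled out for rank 1.
So rank 1 is Keanu.

Keanu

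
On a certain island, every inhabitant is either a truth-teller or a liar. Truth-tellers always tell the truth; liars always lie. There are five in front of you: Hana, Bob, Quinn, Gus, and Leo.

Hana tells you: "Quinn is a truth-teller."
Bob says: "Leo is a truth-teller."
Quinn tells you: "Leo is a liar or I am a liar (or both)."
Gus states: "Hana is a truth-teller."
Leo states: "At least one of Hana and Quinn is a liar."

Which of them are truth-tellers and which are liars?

Consider Hana. Suppose Hana is a liar.
Then no assignment of the remaining roles makes every statement match its speaker's type — contradiction.
So Hana is a truth-teller.
With that fixed, Gus's statement is true, so Gus is a truth-teller.
Consider Bob. Suppose Bob is a truth-teller.
Then no assignment of the remaining roles makes every statement match its speaker's type — contradiction.
So Bob is a liar.
Consider Quinn. Suppose Quinn is a liar.
Then Hana's statement comes out false, contradicting Hana being a truth-teller.
So Quinn is a truth-teller.
With that fixed, Leo's statement is false, so Leo is a liar.

Hana: truth-teller, Bob: liar, Quinn: truth-teller, Gus: truth-teller, Leo: liar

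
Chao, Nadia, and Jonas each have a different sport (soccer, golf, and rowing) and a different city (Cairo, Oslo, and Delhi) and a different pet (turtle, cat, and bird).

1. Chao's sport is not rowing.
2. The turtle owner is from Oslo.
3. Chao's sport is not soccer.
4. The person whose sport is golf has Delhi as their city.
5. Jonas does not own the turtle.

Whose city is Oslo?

With clues 1–4, Chao is impossible for the one with city Oslo.
With clues 1–5, Jonas is impossible for the one with city Oslo.
That leaves Nadia.

Nadia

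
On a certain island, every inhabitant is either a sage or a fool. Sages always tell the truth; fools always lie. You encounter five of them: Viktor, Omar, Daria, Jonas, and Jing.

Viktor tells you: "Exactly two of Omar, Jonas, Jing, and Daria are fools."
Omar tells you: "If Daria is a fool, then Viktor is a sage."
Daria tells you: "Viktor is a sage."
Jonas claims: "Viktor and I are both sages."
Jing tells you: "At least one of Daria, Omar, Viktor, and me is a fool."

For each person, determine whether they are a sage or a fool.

Viktor: fool, Omar: fool, Daria: fool, Jonas: fool, Jing: sage

Consider Viktor. Suppose Viktor is a sage.
Then no assignment of the remaining roles makes every statement match its speaker's type — contradiction.
So Viktor is a fool.
With that fixed, Daria's statement is false, so Daria is a fool.
With that fixed, Jonas's statement is false, so Jonas is a fool.
With that fixed, Jing's statement is true, so Jing is a sage.
With that fixed, Omar's statement is false, so Omar is a fool.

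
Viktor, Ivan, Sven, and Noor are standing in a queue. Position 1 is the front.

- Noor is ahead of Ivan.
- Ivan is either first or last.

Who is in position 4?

With clue 1, Noor is ruled out for position 4.
With clues 1–2, Sven and Viktor are ruled out for position 4.
So position 4 is Ivan.

Ivan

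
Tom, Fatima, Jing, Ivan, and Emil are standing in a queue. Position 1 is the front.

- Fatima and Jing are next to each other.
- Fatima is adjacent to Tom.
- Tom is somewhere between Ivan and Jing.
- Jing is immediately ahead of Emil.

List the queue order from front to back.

From clues 1–2: Fatima is in {2,3,4}.
From clues 1–3: Tom is in {2,3,4}.
From clues 1–4: Ivan → position 1, Tom → position 2, Fatima → position 3, Jing → position 4, Emil → position 5.

Ivan, Tom, Fatima, Jing, Emil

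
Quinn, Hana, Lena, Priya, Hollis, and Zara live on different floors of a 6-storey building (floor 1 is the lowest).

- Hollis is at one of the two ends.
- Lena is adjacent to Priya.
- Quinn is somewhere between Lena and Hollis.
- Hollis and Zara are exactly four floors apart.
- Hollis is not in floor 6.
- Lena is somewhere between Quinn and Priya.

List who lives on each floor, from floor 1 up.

Hollis, Quinn, Lena, Priya, Zara, Hana

From clue 1: Hollis is in {1,6}.
From clues 1–4: Quinn is in {2,5}.
From clues 1–5: Hollis → floor 1, Quinn → floor 2, Zara → floor 5, Hana → floor 6.
From clues 1–6: Lena → floor 3, Priya → floor 4.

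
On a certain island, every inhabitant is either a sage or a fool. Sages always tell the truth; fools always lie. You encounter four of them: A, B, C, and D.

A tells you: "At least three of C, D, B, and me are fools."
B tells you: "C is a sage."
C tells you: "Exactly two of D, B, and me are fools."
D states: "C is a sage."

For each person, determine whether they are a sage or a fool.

Consider A. Suppose A is a fool.
Then no assignment of the remaining roles makes every statement match its speaker's type — contradiction.
So A is a sage.
Consider B. Suppose B is a sage.
Then A's statement comes out false, contradicting A being a sage.
So B is a fool.
Consider C. Suppose C is a sage.
Then A's statement comes out false, contradicting A being a sage.
So C is a fool.
With that fixed, D's statement is false, so D is a fool.

A: sage, B: fool, C: fool, D: fool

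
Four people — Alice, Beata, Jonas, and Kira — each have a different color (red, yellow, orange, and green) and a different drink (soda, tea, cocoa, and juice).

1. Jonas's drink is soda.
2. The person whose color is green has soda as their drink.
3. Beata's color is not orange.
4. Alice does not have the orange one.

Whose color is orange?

Kira

With clues 1–2, Jonas is impossible for the one with color orange.
With clues 1–3, Beata is impossible for the one with color orange.
With clues 1–4, Alice is impossible for the one with color orange.
That leaves Kira.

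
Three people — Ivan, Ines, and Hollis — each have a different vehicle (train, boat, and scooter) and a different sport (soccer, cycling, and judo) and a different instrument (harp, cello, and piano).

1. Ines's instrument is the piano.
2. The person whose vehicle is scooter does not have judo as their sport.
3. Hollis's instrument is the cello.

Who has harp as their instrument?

Ivan

Clue 1 rules out Ines for the one with instrument harp.
With clues 1–3, Hollis is impossible for the one with instrument harp.
That leaves Ivan.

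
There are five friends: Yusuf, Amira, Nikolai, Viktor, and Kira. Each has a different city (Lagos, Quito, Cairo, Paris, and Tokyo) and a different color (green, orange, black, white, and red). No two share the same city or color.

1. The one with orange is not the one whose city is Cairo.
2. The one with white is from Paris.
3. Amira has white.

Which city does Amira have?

With clues 1–3, Cairo, Lagos, Quito, and Tokyo are impossible for Amira's city.
That leaves Paris.

Paris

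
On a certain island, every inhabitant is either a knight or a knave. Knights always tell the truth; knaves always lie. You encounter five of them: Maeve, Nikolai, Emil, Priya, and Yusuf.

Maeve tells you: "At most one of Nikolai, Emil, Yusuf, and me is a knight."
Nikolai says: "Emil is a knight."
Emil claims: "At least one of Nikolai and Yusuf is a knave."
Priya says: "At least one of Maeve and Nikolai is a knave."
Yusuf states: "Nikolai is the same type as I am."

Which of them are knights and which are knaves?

Maeve: knave, Nikolai: knight, Emil: knight, Priya: knight, Yusuf: knave

Consider Maeve. Suppose Maeve is a knight.
Then no assignment of the remaining roles makes every statement match its speaker's type — contradiction.
So Maeve is a knave.
With that fixed, Priya's statement is true, so Priya is a knight.
Consider Nikolai. Suppose Nikolai is a knave.
Then whichever role Yusuf has, Yusuf's statement has the wrong truth value — contradiction.
So Nikolai is a knight.
Consider Emil. Suppose Emil is a knave.
Then Nikolai's statement comes out false, contradicting Nikolai being a knight.
So Emil is a knight.
Consider Yusuf. Suppose Yusuf is a knight.
Then Emil's statement comes out false, contradicting Emil being a knight.
So Yusuf is a knave.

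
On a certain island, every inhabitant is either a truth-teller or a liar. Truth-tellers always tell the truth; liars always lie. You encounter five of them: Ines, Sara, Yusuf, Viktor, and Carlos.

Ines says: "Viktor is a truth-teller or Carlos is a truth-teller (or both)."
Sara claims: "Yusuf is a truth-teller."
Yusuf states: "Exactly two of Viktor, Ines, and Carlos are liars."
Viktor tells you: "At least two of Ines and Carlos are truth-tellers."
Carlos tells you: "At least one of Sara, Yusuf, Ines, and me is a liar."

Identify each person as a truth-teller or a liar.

Ines: truth-teller, Sara: liar, Yusuf: liar, Viktor: truth-teller, Carlos: truth-teller

Consider Ines. Suppose Ines is a liar.
Then no assignment of the remaining roles makes every statement match its speaker's type — contradiction.
So Ines is a truth-teller.
Consider Sara. Suppose Sara is a truth-teller.
Then no assignment of the remaining roles makes every statement match its speaker's type — contradiction.
So Sara is a liar.
With that fixed, Carlos's statement is true, so Carlos is a truth-teller.
With that fixed, Yusuf's statement is false, so Yusuf is a liar.
With that fixed, Viktor's statement is true, so Viktor is a truth-teller.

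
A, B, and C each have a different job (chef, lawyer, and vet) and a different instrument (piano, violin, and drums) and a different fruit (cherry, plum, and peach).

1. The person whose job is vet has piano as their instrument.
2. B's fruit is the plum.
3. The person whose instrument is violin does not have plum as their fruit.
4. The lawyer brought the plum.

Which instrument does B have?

With clues 1–3, violin is impossible for B's instrument.
With clues 1–4, piano is impossible for B's instrument.
That leaves drums.

drums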